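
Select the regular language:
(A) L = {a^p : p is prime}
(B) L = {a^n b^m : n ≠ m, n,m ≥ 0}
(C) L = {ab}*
(C) {ab}*

(C) L = {ab}* is regular.

This can be recognized by a finite automaton (DFA/NFA).
Regular expressions like {ab}* define regular languages.

The other choices are not regular:
- {a^p : p is prime}: After pumping, the length becomes composite
- {a^n b^m : n ≠ m, n,m ≥ 0}: After pumping a's, we can make n = m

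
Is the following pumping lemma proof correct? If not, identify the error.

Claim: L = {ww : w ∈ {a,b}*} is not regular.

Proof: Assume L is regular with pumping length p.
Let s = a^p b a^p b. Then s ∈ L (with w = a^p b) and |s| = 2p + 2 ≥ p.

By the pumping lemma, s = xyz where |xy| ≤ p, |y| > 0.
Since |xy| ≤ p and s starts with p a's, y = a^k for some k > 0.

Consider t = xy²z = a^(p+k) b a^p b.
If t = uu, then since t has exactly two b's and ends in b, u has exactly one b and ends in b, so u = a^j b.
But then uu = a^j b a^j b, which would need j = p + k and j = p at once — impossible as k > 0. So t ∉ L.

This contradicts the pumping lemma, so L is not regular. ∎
The proof is correct.

This proof is valid because:
1. s = a^p b a^p b is in L and is chosen in terms of p, so |s| ≥ p holds for every p
2. The decomposition analysis is correct: |xy| ≤ p forces y to lie inside the leading a's
3. The contradiction is valid: the argument shows a^(p+k) b a^p b cannot be split into two equal halves
4. The conclusion follows logically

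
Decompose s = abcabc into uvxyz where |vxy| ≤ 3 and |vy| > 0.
u='ab', v='c', x='a', y='b', z='c'

For s = abcabc with pumping length p = 3:

One valid decomposition:
- u = 'ab'
- v = 'c'
- x = 'a'
- y = 'b'
- z = 'c'

Verification:
- uvxyz = 'ab' + 'c' + 'a' + 'b' + 'c' = abcabc ✓
- |vxy| = |'cab'| = 3 ≤ 3 ✓
- |vy| = |'cb'| = 2 > 0 ✓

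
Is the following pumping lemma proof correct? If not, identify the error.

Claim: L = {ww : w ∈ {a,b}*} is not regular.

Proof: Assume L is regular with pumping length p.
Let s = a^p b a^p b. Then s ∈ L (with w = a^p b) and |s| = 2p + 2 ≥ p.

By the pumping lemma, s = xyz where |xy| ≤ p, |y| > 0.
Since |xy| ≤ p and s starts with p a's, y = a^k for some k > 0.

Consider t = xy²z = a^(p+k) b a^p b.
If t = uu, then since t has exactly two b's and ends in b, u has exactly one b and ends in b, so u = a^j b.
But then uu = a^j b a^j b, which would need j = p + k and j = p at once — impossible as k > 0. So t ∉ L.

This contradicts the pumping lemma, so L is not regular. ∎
The proof is correct.

This proof is valid because:
1. s = a^p b a^p b is in L and is chosen in terms of p, so |s| ≥ p holds for every p
2. The decomposition analysis is correct: |xy| ≤ p forces y to lie inside the leading a's
3. The contradiction is valid: the argument shows a^(p+k) b a^p b cannot be split into two equal halves
4. The conclusion follows logically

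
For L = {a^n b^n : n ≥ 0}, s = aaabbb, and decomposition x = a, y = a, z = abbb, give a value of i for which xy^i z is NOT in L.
i = 3

xy³z = a · aaa · abbb = aaaaabbb; aaaaabbb has 5 a's and 3 b's; 5 ≠ 3, so it is not in L.
(Other choices also work, e.g. i = 0, 2; only i = 1 is guaranteed to stay in L since xy¹z = s.)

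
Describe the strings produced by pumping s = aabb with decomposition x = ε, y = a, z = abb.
{xy^i z : i ≥ 0} = {a^(i+1) b^2 : i ≥ 0} = {abb, aabb, aaabb, ...}

With x = ε, y = a, z = abb: Starting with aabb and pumping the first 'a' (z = abb keeps the second 'a'), we get strings with i+1 a's followed by 2 b's for i = 0, 1, 2, ...; note bb is not produced because z always contributes one a.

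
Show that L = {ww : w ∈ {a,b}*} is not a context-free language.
Assume for contradiction that L is context-free, and let p ≥ 1 be the pumping length given by the pumping lemma for CFLs.
Choose s = a^p b^p a^p b^p. Then s ∈ L (take w = a^p b^p) and |s| = 4p ≥ p.
By the CFL pumping lemma, s = uvxyz for some u, v, x, y, z with |vxy| ≤ p, |vy| ≥ 1, and uv^i xy^i z ∈ L for every i ≥ 0.

Write s as four blocks A₁ B₁ A₂ B₂ with A₁ = A₂ = a^p and B₁ = B₂ = b^p. Since |vxy| ≤ p, the window vxy lies inside at most two adjacent blocks. Take i = 0 and let t = uxz, so |t| = 4p − |vy| with 1 ≤ |vy| ≤ p. If |t| is odd, t ∉ L immediately, so assume |vy| is even (hence |vy| ≥ 2) and |t|/2 = 2p − |vy|/2, which satisfies p ≤ |t|/2 ≤ 2p − 1.

Case 1 (vxy inside A₁B₁): t = a^(p−j) b^(p−l) a^p b^p with j + l = |vy|. The second half of t has length < 2p, so it is a suffix of the trailing a^p b^p and ends in b; the first half is a^(p−j) b^(p−l) a^((j+l)/2), which ends in a because (j+l)/2 ≥ 1. The halves differ, so t ∉ L.

Case 2 (vxy inside B₁A₂, straddling the middle): t = a^p b^(p−j) a^(p−l) b^p with j + l = |vy|. If t = ww, then w is a prefix of t of length ≥ p, so w begins with a^p; and w is a suffix of t of length ≥ p, so w ends with b^p. That forces |w| ≥ 2p, contradicting |w| = |t|/2 ≤ 2p − 1. So t ∉ L.

Case 3 (vxy inside A₂B₂): t = a^p b^p a^(p−j) b^(p−l) with j + l = |vy|. The first half of t is a prefix of a^p b^p, so it begins with a; the second half is b^((j+l)/2) a^(p−j) b^(p−l), which begins with b. The halves differ, so t ∉ L.

In every case uv⁰xy⁰z = uxz ∉ L.

This contradicts the CFL pumping lemma, which requires uv^i xy^i z ∈ L for all i ≥ 0.
Hence L = {ww : w ∈ {a,b}*} is not context-free. ∎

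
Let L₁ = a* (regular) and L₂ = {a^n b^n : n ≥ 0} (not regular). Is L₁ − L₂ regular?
Yes — L₁ − L₂ is regular.

The only string of a* that lies in {a^n b^n} is ε, so L₁ − L₂ = a* − {ε} = a⁺ = aa*, which is regular.

Note that the bare facts "L₁ regular, L₂ non-regular" do not settle the question by themselves: the closure of regular languages under ∪, ∩, complement and difference applies only when BOTH operands are regular. With a non-regular operand the result can come out regular or non-regular depending on the specific languages, so one has to work out L₁ − L₂ for this particular pair, as above.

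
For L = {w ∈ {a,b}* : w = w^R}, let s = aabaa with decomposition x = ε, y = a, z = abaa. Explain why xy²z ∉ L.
xy²z = aaabaa ∉ L

Pumping with i = 2 replaces y = a by y² = aa:
- Original: s = xyz = aabaa; aabaa reversed is aabaa, the same string, so it is a palindrome and is in L
- Pumped: xy²z = ε · aa · abaa = aaabaa
- aaabaa reversed is aabaaa ≠ aaabaa, so it is not a palindrome and is not in L

The pumping lemma would require xy²z ∈ L, so this decomposition yields a contradiction.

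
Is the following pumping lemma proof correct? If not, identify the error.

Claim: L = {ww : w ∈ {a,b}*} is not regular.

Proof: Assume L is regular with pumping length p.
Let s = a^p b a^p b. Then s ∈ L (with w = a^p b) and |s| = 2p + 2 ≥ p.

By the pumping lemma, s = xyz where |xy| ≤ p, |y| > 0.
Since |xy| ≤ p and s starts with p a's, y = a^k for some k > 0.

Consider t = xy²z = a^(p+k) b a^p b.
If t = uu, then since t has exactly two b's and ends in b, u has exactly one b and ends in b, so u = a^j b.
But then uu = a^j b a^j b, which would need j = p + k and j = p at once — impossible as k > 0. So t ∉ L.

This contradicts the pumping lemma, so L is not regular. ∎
The proof is correct.

This proof is valid because:
1. s = a^p b a^p b is in L and is chosen in terms of p, so |s| ≥ p holds for every p
2. The decomposition analysis is correct: |xy| ≤ p forces y to lie inside the leading a's
3. The contradiction is valid: the argument shows a^(p+k) b a^p b cannot be split into two equal halves
4. The conclusion follows logically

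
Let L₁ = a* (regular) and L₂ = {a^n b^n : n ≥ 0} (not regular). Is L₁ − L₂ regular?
Yes — L₁ − L₂ is regular.

The only string of a* that lies in {a^n b^n} is ε, so L₁ − L₂ = a* − {ε} = a⁺ = aa*, which is regular.

Note that the bare facts "L₁ regular, L₂ non-regular" do not settle the question by themselves: the closure of regular languages under ∪, ∩, complement and difference applies only when BOTH operands are regular. With a non-regular operand the result can come out regular or non-regular depending on the specific languages, so one has to work out L₁ − L₂ for this particular pair, as above.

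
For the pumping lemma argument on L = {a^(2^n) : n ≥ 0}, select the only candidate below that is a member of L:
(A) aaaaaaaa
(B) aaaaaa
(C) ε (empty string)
(A) aaaaaaaa

The pumping lemma is applied to a string s that lies in L, so first check membership of each option:
- (A) aaaaaaaa has length 8 = 2^3, so it is in L ✓
- (B) aaaaaa has length 6, strictly between 2^2 = 4 and 2^3 = 8, so it is not in L ✗
- (C) ε has length 0, which is not a power of 2, so it is not in L ✗

Only (A) aaaaaaaa is in L, so it is the only candidate that could play the role of s.
(In a complete proof one picks s in terms of the pumping length p so that |s| ≥ p is guaranteed; a fixed string like aaaaaaaa illustrates the shape of such an s.)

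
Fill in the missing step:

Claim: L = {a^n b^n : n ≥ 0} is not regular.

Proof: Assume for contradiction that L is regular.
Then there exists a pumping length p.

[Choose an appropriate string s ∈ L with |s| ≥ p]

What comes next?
s = a^p b^p

This string is in L (has equal a's and b's) and has length 2p ≥ p.
Any decomposition xyz with |xy| ≤ p means y consists only of a's,
so pumping will unbalance the counts.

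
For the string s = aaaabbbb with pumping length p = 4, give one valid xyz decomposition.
x = 'a', y = 'a', z = 'aabbbb'

For s = aaaabbbb and p = 4, one valid decomposition is:
- x = 'a' (length 1)
- y = 'a' (length 1)
- z = 'aabbbb' (length 6)

Verification:
- xyz = 'a' + 'a' + 'aabbbb' = aaaabbbb ✓
- |xy| = 2 ≤ 4 ✓
- |y| = 1 > 0 ✓

All pumping lemma constraints are satisfied.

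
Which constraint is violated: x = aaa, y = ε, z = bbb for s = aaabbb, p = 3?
Violated: |y| > 0

The decomposition x = aaa, y = ε, z = bbb for s = aaabbb with p = 3
violates the constraint: |y| > 0

|y| = 0, but the pumping lemma requires |y| > 0 (y must be non-empty).

Pumping lemma constraints:
1. xyz = s (decomposition is valid)
2. |xy| ≤ p
3. |y| > 0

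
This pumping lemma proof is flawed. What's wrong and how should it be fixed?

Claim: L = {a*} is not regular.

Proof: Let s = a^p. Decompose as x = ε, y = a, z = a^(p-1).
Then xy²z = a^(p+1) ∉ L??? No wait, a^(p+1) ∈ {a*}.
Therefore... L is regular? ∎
Error: The proof attempts to show a*  is not regular, but a* IS regular!

Correction: a* is a regular language (recognized by a simple DFA with one accepting state and self-loop on 'a'). The pumping lemma can only prove non-regularity, not regularity. For regular languages, pumping always works.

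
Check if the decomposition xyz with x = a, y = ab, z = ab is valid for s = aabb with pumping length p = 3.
Violated: xyz = s

The decomposition x = a, y = ab, z = ab for s = aabb with p = 3
violates the constraint: xyz = s

xyz = 'a' + 'ab' + 'ab' = 'aabab' ≠ 'aabb' = s. The decomposition doesn't reconstruct s.

Pumping lemma constraints:
1. xyz = s (decomposition is valid)
2. |xy| ≤ p
3. |y| > 0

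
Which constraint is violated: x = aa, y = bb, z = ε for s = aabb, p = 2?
Violated: |xy| ≤ p

The decomposition x = aa, y = bb, z = ε for s = aabb with p = 2
violates the constraint: |xy| ≤ p

|xy| = |aabb| = 4 > 2 = p. The decomposition puts too many characters in xy.

Pumping lemma constraints:
1. xyz = s (decomposition is valid)
2. |xy| ≤ p
3. |y| > 0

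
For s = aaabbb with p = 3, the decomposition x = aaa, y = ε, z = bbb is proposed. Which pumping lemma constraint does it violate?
Violated: |y| > 0

The decomposition x = aaa, y = ε, z = bbb for s = aaabbb with p = 3
violates the constraint: |y| > 0

|y| = 0, but the pumping lemma requires |y| > 0 (y must be non-empty).

Pumping lemma constraints:
1. xyz = s (decomposition is valid)
2. |xy| ≤ p
3. |y| > 0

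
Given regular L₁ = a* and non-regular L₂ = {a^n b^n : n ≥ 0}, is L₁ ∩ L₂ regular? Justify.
Yes — L₁ ∩ L₂ is regular.

A string of a* contains no b's, and the only string of {a^n b^n} with no b's is ε (n = 0). So L₁ ∩ L₂ = {ε}, a finite language, which is regular.

Note that the bare facts "L₁ regular, L₂ non-regular" do not settle the question by themselves: the closure of regular languages under ∪, ∩, complement and difference applies only when BOTH operands are regular. With a non-regular operand the result can come out regular or non-regular depending on the specific languages, so one has to work out L₁ ∩ L₂ for this particular pair, as above.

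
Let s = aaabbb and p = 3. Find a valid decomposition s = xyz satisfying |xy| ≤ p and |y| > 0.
x = '', y = 'aaa', z = 'bbb'

For s = aaabbb and p = 3, one valid decomposition is:
- x = '' (length 0)
- y = 'aaa' (length 3)
- z = 'bbb' (length 3)

Verification:
- xyz = '' + 'aaa' + 'bbb' = aaabbb ✓
- |xy| = 3 ≤ 3 ✓
- |y| = 3 > 0 ✓

All pumping lemma constraints are satisfied.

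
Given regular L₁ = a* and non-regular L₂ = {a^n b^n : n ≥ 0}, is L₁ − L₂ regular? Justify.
Yes — L₁ − L₂ is regular.

The only string of a* that lies in {a^n b^n} is ε, so L₁ − L₂ = a* − {ε} = a⁺ = aa*, which is regular.

Note that the bare facts "L₁ regular, L₂ non-regular" do not settle the question by themselves: the closure of regular languages under ∪, ∩, complement and difference applies only when BOTH operands are regular. With a non-regular operand the result can come out regular or non-regular depending on the specific languages, so one has to work out L₁ − L₂ for this particular pair, as above.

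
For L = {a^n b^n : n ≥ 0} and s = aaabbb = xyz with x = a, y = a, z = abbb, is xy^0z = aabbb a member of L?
No

xy⁰z = a · ε · abbb = aabbb.
aabbb has 2 a's and 3 b's; 2 ≠ 3, so it is not in L.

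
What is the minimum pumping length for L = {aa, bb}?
p = 3

For a finite language L, the pumping lemma holds vacuously if p > max|s| for s ∈ L.

The longest string in L = {aa, bb} has length 2.
If p = 3, then no string s ∈ L has |s| ≥ p, so the condition is vacuously true.

The minimum pumping length is p = 3.

Why no smaller p works: for any p ≤ 2, the longest string s ∈ L has |s| = 2 ≥ p, so it would
have to be pumpable; but pumping up (i = 2, 3, ...) produces ever longer strings, which cannot all lie in the
finite language L. So the pumping property fails for every p ≤ 2.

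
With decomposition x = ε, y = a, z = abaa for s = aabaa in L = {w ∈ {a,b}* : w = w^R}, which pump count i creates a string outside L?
i = 0

xy⁰z = ε · ε · abaa = abaa; abaa reversed is aaba ≠ abaa, so it is not a palindrome and is not in L.
(Other choices also work, e.g. i = 2, 3; only i = 1 is guaranteed to stay in L since xy¹z = s.)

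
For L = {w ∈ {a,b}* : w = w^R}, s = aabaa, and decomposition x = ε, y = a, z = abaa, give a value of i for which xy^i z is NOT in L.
i = 2

xy²z = ε · aa · abaa = aaabaa; aaabaa reversed is aabaaa ≠ aaabaa, so it is not a palindrome and is not in L.
(Other choices also work, e.g. i = 0, 3; only i = 1 is guaranteed to stay in L since xy¹z = s.)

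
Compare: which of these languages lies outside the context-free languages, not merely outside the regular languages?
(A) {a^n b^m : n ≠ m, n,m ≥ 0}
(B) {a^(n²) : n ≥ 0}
(B) {a^(n²) : n ≥ 0}

(B) {a^(n²) : n ≥ 0} requires the CFL pumping lemma.

- {a^n b^m : n ≠ m, n,m ≥ 0} is context-free (but not regular)
  • Can be shown non-regular with the regular pumping lemma
  • After pumping a's, we can make n = m

- {a^(n²) : n ≥ 0} is NOT context-free
  • Requires the CFL pumping lemma to prove
  • Gaps between squares grow unboundedly

The CFL pumping lemma is "stronger" in that it can prove non-membership
in the larger class of context-free languages.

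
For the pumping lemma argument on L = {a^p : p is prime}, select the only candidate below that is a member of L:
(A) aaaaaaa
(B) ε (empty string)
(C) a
(A) aaaaaaa

The pumping lemma is applied to a string s that lies in L, so first check membership of each option:
- (A) aaaaaaa has length 7, which is prime, so it is in L ✓
- (B) ε has length 0, which is not prime, so it is not in L ✗
- (C) a has length 1, which is not prime, so it is not in L ✗

Only (A) aaaaaaa is in L, so it is the only candidate that could play the role of s.
(In a complete proof one picks s in terms of the pumping length p so that |s| ≥ p is guaranteed; a fixed string like aaaaaaa illustrates the shape of such an s.)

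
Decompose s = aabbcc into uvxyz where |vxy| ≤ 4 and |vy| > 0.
u='a', v='a', x='bb', y='c', z='c'

For s = aabbcc with pumping length p = 4:

One valid decomposition:
- u = 'a'
- v = 'a'
- x = 'bb'
- y = 'c'
- z = 'c'

Verification:
- uvxyz = 'a' + 'a' + 'bb' + 'c' + 'c' = aabbcc ✓
- |vxy| = |'abbc'| = 4 ≤ 4 ✓
- |vy| = |'ac'| = 2 > 0 ✓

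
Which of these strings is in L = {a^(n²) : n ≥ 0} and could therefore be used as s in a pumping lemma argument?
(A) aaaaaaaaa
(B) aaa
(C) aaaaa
(A) aaaaaaaaa

The pumping lemma is applied to a string s that lies in L, so first check membership of each option:
- (A) aaaaaaaaa has length 9 = 3², a perfect square, so it is in L ✓
- (B) aaa has length 3, strictly between 1² = 1 and 2² = 4, so it is not in L ✗
- (C) aaaaa has length 5, strictly between 2² = 4 and 3² = 9, so it is not in L ✗

Only (A) aaaaaaaaa is in L, so it is the only candidate that could play the role of s.
(In a complete proof one picks s in terms of the pumping length p so that |s| ≥ p is guaranteed; a fixed string like aaaaaaaaa illustrates the shape of such an s.)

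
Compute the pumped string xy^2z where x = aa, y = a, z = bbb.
aaaabbb

Given x = 'aa', y = 'a', z = 'bbb' and i = 2:

xy^2z = x + y·y·...·y (2 times) + z
       = 'aa' + 'a'^2 + 'bbb'
       = 'aa' + 'aa' + 'bbb'
       = 'aaaabbb'

The pumped string is 'aaaabbb' with length 7.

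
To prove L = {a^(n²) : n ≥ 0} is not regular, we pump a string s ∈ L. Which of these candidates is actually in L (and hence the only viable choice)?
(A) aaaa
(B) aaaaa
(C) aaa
(A) aaaa

The pumping lemma is applied to a string s that lies in L, so first check membership of each option:
- (A) aaaa has length 4 = 2², a perfect square, so it is in L ✓
- (B) aaaaa has length 5, strictly between 2² = 4 and 3² = 9, so it is not in L ✗
- (C) aaa has length 3, strictly between 1² = 1 and 2² = 4, so it is not in L ✗

Only (A) aaaa is in L, so it is the only candidate that could play the role of s.
(In a complete proof one picks s in terms of the pumping length p so that |s| ≥ p is guaranteed; a fixed string like aaaa illustrates the shape of such an s.)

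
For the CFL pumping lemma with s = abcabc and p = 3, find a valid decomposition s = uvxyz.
u='ab', v='c', x='a', y='b', z='c'

For s = abcabc with pumping length p = 3:

One valid decomposition:
- u = 'ab'
- v = 'c'
- x = 'a'
- y = 'b'
- z = 'c'

Verification:
- uvxyz = 'ab' + 'c' + 'a' + 'b' + 'c' = abcabc ✓
- |vxy| = |'cab'| = 3 ≤ 3 ✓
- |vy| = |'cb'| = 2 > 0 ✓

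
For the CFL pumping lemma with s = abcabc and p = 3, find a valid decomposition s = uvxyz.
u='ab', v='c', x='a', y='b', z='c'

For s = abcabc with pumping length p = 3:

One valid decomposition:
- u = 'ab'
- v = 'c'
- x = 'a'
- y = 'b'
- z = 'c'

Verification:
- uvxyz = 'ab' + 'c' + 'a' + 'b' + 'c' = abcabc ✓
- |vxy| = |'cab'| = 3 ≤ 3 ✓
- |vy| = |'cb'| = 2 > 0 ✓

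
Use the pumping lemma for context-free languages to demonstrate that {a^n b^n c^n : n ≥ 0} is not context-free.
Assume for contradiction that L is context-free, and let p ≥ 1 be the pumping length given by the pumping lemma for CFLs.
Choose s = a^p b^p c^p. Then s ∈ L and |s| = 3p ≥ p.
By the CFL pumping lemma, s = uvxyz for some u, v, x, y, z with |vxy| ≤ p, |vy| ≥ 1, and uv^i xy^i z ∈ L for every i ≥ 0.

Because |vxy| ≤ p, the window vxy cannot contain both an a and a c: any substring of s containing both must include the entire block b^p plus at least one a and one c, so it has length ≥ p + 2 > p.
Hence at least one of the letters a, c does not occur in vy at all.

Take i = 0: the string uxz is obtained from s by deleting |vy| ≥ 1 symbols, so |uxz| = 3p − |vy| < 3p.
But the letter (a or c) that does not occur in vy still occurs exactly p times in uxz. Every string of L with exactly p copies of some letter is a^p b^p c^p, of length 3p. Since |uxz| < 3p, uxz ∉ L.

This contradicts the CFL pumping lemma, which requires uv^i xy^i z ∈ L for all i ≥ 0.
Hence L = {a^n b^n c^n : n ≥ 0} is not context-free. ∎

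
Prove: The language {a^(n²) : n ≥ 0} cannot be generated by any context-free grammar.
Assume for contradiction that L is context-free, and let p ≥ 1 be the pumping length given by the pumping lemma for CFLs.
Choose s = a^(p²). Then s ∈ L and |s| = p² ≥ p.
By the CFL pumping lemma, s = uvxyz for some u, v, x, y, z with |vxy| ≤ p, |vy| ≥ 1, and uv^i xy^i z ∈ L for every i ≥ 0.
All symbols are a's, so only lengths matter: let k = |vy|, with 1 ≤ k ≤ |vxy| ≤ p.

Take i = 2: |uv²xy²z| = p² + k, and p² < p² + k ≤ p² + p < (p + 1)².
So the length lies strictly between consecutive squares and is not a perfect square; uv²xy²z ∉ L.

This contradicts the CFL pumping lemma, which requires uv^i xy^i z ∈ L for all i ≥ 0.
Hence L = {a^(n²) : n ≥ 0} is not context-free. ∎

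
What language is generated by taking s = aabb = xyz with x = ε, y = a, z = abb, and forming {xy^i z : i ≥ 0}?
{xy^i z : i ≥ 0} = {a^(i+1) b^2 : i ≥ 0} = {abb, aabb, aaabb, ...}

With x = ε, y = a, z = abb: Starting with aabb and pumping the first 'a' (z = abb keeps the second 'a'), we get strings with i+1 a's followed by 2 b's for i = 0, 1, 2, ...; note bb is not produced because z always contributes one a.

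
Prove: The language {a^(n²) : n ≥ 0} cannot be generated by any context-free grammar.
Assume for contradiction that L is context-free, and let p ≥ 1 be the pumping length given by the pumping lemma for CFLs.
Choose s = a^(p²). Then s ∈ L and |s| = p² ≥ p.
By the CFL pumping lemma, s = uvxyz for some u, v, x, y, z with |vxy| ≤ p, |vy| ≥ 1, and uv^i xy^i z ∈ L for every i ≥ 0.
All symbols are a's, so only lengths matter: let k = |vy|, with 1 ≤ k ≤ |vxy| ≤ p.

Take i = 2: |uv²xy²z| = p² + k, and p² < p² + k ≤ p² + p < (p + 1)².
So the length lies strictly between consecutive squares and is not a perfect square; uv²xy²z ∉ L.

This contradicts the CFL pumping lemma, which requires uv^i xy^i z ∈ L for all i ≥ 0.
Hence L = {a^(n²) : n ≥ 0} is not context-free. ∎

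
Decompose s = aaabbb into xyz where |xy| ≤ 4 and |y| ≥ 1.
x = '', y = 'aaa', z = 'bbb'

For s = aaabbb and p = 4, one valid decomposition is:
- x = '' (length 0)
- y = 'aaa' (length 3)
- z = 'bbb' (length 3)

Verification:
- xyz = '' + 'aaa' + 'bbb' = aaabbb ✓
- |xy| = 3 ≤ 4 ✓
- |y| = 3 > 0 ✓

All pumping lemma constraints are satisfied.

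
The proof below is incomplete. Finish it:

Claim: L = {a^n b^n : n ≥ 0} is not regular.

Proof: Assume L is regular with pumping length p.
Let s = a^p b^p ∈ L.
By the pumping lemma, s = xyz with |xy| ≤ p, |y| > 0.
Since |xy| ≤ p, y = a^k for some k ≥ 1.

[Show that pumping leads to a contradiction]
Consider xy²z = a^(p+k) b^p.

Since k ≥ 1, we have p + k > p.
So xy²z has more a's than b's: (p+k) a's vs p b's.
This means xy²z ∉ L because a^n b^n requires equal counts.

This contradicts the pumping lemma which states xy²z ∈ L.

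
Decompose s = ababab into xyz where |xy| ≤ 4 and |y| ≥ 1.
x = 'ab', y = 'ab', z = 'ab'

For s = ababab and p = 4, one valid decomposition is:
- x = 'ab' (length 2)
- y = 'ab' (length 2)
- z = 'ab' (length 2)

Verification:
- xyz = 'ab' + 'ab' + 'ab' = ababab ✓
- |xy| = 4 ≤ 4 ✓
- |y| = 2 > 0 ✓

All pumping lemma constraints are satisfied.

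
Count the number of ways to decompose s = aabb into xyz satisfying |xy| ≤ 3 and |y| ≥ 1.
6

For s = 'aabb' with pumping length p = 3:

Constraints: |xy| ≤ 3, |y| > 0

Valid decompositions (|xy| ≤ p, |y| ≥ 1):
  • x='', y='a', z='abb'
  • x='a', y='a', z='bb'
  • x='', y='aa', z='bb'
  • x='aa', y='b', z='b'
  • x='a', y='ab', z='b'
  • x='', y='aab', z='b'

Total count: 6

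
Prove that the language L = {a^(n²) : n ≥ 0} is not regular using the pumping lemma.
Assume for contradiction that L is regular, and let p ≥ 1 be the pumping length given by the pumping lemma.
Choose s = a^(p²). Then s ∈ L and |s| = p² ≥ p.
By the pumping lemma, s = xyz for some x, y, z with |xy| ≤ p, |y| ≥ 1, and xy^i z ∈ L for every i ≥ 0.
Here y = a^k for some k with 1 ≤ k ≤ |xy| ≤ p.

Take i = 2: |xy²z| = p² + k.
Now p² < p² + k ≤ p² + p < p² + 2p + 1 = (p + 1)².
So |xy²z| lies strictly between the consecutive squares p² and (p + 1)², hence is not a perfect square, and xy²z ∉ L.

This contradicts the pumping lemma, which requires xy^i z ∈ L for all i ≥ 0.
Hence L = {a^(n²) : n ≥ 0} is not regular. ∎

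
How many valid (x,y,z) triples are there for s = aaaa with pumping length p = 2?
3

For s = 'aaaa' with pumping length p = 2:

Constraints: |xy| ≤ 2, |y| > 0

Valid decompositions (|xy| ≤ p, |y| ≥ 1):
  • x='', y='a', z='aaa'
  • x='a', y='a', z='aa'
  • x='', y='aa', z='aa'

Total count: 3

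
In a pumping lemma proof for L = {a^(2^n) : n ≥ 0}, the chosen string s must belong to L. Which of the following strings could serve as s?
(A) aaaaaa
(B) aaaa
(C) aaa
(B) aaaa

The pumping lemma is applied to a string s that lies in L, so first check membership of each option:
- (A) aaaaaa has length 6, strictly between 2^2 = 4 and 2^3 = 8, so it is not in L ✗
- (B) aaaa has length 4 = 2^2, so it is in L ✓
- (C) aaa has length 3, strictly between 2^1 = 2 and 2^2 = 4, so it is not in L ✗

Only (B) aaaa is in L, so it is the only candidate that could play the role of s.
(In a complete proof one picks s in terms of the pumping length p so that |s| ≥ p is guaranteed; a fixed string like aaaa illustrates the shape of such an s.)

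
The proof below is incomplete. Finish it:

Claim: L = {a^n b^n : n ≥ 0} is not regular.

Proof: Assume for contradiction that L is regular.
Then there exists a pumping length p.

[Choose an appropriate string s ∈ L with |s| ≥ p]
s = a^p b^p

This string is in L (has equal a's and b's) and has length 2p ≥ p.
Any decomposition xyz with |xy| ≤ p means y consists only of a's,
so pumping will unbalance the counts.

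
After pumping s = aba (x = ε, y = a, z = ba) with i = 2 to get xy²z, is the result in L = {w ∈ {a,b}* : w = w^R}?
No

xy²z = ε · aa · ba = aaba.
aaba reversed is abaa ≠ aaba, so it is not a palindrome and is not in L.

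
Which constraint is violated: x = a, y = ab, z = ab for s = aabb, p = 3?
Violated: xyz = s

The decomposition x = a, y = ab, z = ab for s = aabb with p = 3
violates the constraint: xyz = s

xyz = 'a' + 'ab' + 'ab' = 'aabab' ≠ 'aabb' = s. The decomposition doesn't reconstruct s.

Pumping lemma constraints:
1. xyz = s (decomposition is valid)
2. |xy| ≤ p
3. |y| > 0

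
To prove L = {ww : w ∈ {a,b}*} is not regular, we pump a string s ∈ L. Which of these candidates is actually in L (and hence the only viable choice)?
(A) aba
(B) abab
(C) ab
(B) abab

The pumping lemma is applied to a string s that lies in L, so first check membership of each option:
- (A) aba has odd length 3, so it cannot be written as ww and is not in L ✗
- (B) abab splits into halves ab · ab, which are equal, so it is in L (w = ab) ✓
- (C) ab has length 2; its halves are a and b, which differ, so it is not in L ✗

Only (B) abab is in L, so it is the only candidate that could play the role of s.
(In a complete proof one picks s in terms of the pumping length p so that |s| ≥ p is guaranteed; a fixed string like abab illustrates the shape of such an s.)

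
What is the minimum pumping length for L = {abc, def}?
p = 4

For a finite language L, the pumping lemma holds vacuously if p > max|s| for s ∈ L.

The longest string in L = {abc, def} has length 3.
If p = 4, then no string s ∈ L has |s| ≥ p, so the condition is vacuously true.

The minimum pumping length is p = 4.

Why no smaller p works: for any p ≤ 3, the longest string s ∈ L has |s| = 3 ≥ p, so it would
have to be pumpable; but pumping up (i = 2, 3, ...) produces ever longer strings, which cannot all lie in the
finite language L. So the pumping property fails for every p ≤ 3.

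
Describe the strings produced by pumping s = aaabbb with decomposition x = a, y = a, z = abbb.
{xy^i z : i ≥ 0} = {a^(2+i) b^3 : i ≥ 0} = {aabbb, aaabbb, aaaabbb, ...}

With x = a, y = a, z = abbb: Starting with aaabbb and pumping the second 'a', we get strings with 2+i a's followed by 3 b's for i = 0, 1, 2, ...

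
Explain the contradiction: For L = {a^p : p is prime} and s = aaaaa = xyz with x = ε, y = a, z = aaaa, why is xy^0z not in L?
xy⁰z = aaaa ∉ L

Pumping with i = 0 replaces y = a by y⁰ = ε:
- Original: s = xyz = aaaaa; aaaaa has length 5, which is prime, so it is in L
- Pumped: xy⁰z = ε · ε · aaaa = aaaa
- aaaa has length 4 = 2 × 2, which is not prime, so it is not in L

The pumping lemma would require xy⁰z ∈ L, so this decomposition yields a contradiction.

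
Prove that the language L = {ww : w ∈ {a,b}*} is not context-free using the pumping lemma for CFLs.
Assume for contradiction that L is context-free, and let p ≥ 1 be the pumping length given by the pumping lemma for CFLs.
Choose s = a^p b^p a^p b^p. Then s ∈ L (take w = a^p b^p) and |s| = 4p ≥ p.
By the CFL pumping lemma, s = uvxyz for some u, v, x, y, z with |vxy| ≤ p, |vy| ≥ 1, and uv^i xy^i z ∈ L for every i ≥ 0.

Write s as four blocks A₁ B₁ A₂ B₂ with A₁ = A₂ = a^p and B₁ = B₂ = b^p. Since |vxy| ≤ p, the window vxy lies inside at most two adjacent blocks. Take i = 0 and let t = uxz, so |t| = 4p − |vy| with 1 ≤ |vy| ≤ p. If |t| is odd, t ∉ L immediately, so assume |vy| is even (hence |vy| ≥ 2) and |t|/2 = 2p − |vy|/2, which satisfies p ≤ |t|/2 ≤ 2p − 1.

Case 1 (vxy inside A₁B₁): t = a^(p−j) b^(p−l) a^p b^p with j + l = |vy|. The second half of t has length < 2p, so it is a suffix of the trailing a^p b^p and ends in b; the first half is a^(p−j) b^(p−l) a^((j+l)/2), which ends in a because (j+l)/2 ≥ 1. The halves differ, so t ∉ L.

Case 2 (vxy inside B₁A₂, straddling the middle): t = a^p b^(p−j) a^(p−l) b^p with j + l = |vy|. If t = ww, then w is a prefix of t of length ≥ p, so w begins with a^p; and w is a suffix of t of length ≥ p, so w ends with b^p. That forces |w| ≥ 2p, contradicting |w| = |t|/2 ≤ 2p − 1. So t ∉ L.

Case 3 (vxy inside A₂B₂): t = a^p b^p a^(p−j) b^(p−l) with j + l = |vy|. The first half of t is a prefix of a^p b^p, so it begins with a; the second half is b^((j+l)/2) a^(p−j) b^(p−l), which begins with b. The halves differ, so t ∉ L.

In every case uv⁰xy⁰z = uxz ∉ L.

This contradicts the CFL pumping lemma, which requires uv^i xy^i z ∈ L for all i ≥ 0.
Hence L = {ww : w ∈ {a,b}*} is not context-free. ∎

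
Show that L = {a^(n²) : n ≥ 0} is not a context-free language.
Assume for contradiction that L is context-free, and let p ≥ 1 be the pumping length given by the pumping lemma for CFLs.
Choose s = a^(p²). Then s ∈ L and |s| = p² ≥ p.
By the CFL pumping lemma, s = uvxyz for some u, v, x, y, z with |vxy| ≤ p, |vy| ≥ 1, and uv^i xy^i z ∈ L for every i ≥ 0.
All symbols are a's, so only lengths matter: let k = |vy|, with 1 ≤ k ≤ |vxy| ≤ p.

Take i = 2: |uv²xy²z| = p² + k, and p² < p² + k ≤ p² + p < (p + 1)².
So the length lies strictly between consecutive squares and is not a perfect square; uv²xy²z ∉ L.

This contradicts the CFL pumping lemma, which requires uv^i xy^i z ∈ L for all i ≥ 0.
Hence L = {a^(n²) : n ≥ 0} is not context-free. ∎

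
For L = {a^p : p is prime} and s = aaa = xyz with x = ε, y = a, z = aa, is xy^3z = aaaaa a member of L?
Yes

xy³z = ε · aaa · aa = aaaaa.
aaaaa has length 5, which is prime, so it is in L.
(A single pumped string landing in L is not a contradiction by itself; a non-regularity proof needs some i for which xy^i z ∉ L, for every admissible decomposition.)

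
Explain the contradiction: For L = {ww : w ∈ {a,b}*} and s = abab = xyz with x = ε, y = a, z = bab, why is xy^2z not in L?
xy²z = aabab ∉ L

Pumping with i = 2 replaces y = a by y² = aa:
- Original: s = xyz = abab; abab splits into halves ab · ab, which are equal, so it is in L (w = ab)
- Pumped: xy²z = ε · aa · bab = aabab
- aabab has odd length 5, so it cannot be written as ww and is not in L

The pumping lemma would require xy²z ∈ L, so this decomposition yields a contradiction.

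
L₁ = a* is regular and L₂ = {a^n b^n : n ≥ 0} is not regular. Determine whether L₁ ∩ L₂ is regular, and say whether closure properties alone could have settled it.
Yes — L₁ ∩ L₂ is regular.

A string of a* contains no b's, and the only string of {a^n b^n} with no b's is ε (n = 0). So L₁ ∩ L₂ = {ε}, a finite language, which is regular.

Note that the bare facts "L₁ regular, L₂ non-regular" do not settle the question by themselves: the closure of regular languages under ∪, ∩, complement and difference applies only when BOTH operands are regular. With a non-regular operand the result can come out regular or non-regular depending on the specific languages, so one has to work out L₁ ∩ L₂ for this particular pair, as above.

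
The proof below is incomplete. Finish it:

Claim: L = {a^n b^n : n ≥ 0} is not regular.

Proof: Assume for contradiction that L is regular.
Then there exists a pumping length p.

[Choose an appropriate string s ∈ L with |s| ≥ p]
s = a^p b^p

This string is in L (has equal a's and b's) and has length 2p ≥ p.
Any decomposition xyz with |xy| ≤ p means y consists only of a's,
so pumping will unbalance the counts.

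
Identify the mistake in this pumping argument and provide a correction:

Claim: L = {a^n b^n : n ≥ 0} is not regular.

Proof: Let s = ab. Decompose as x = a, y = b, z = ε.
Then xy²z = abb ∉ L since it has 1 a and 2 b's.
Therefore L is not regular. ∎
Error: The string s = ab might be shorter than the pumping length p.

Correction: Choose s = a^p b^p to ensure |s| ≥ p. Also, the decomposition is wrong: with |xy| ≤ p, y cannot include b's when s starts with p a's.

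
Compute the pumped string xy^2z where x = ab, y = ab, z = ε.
ababab

Given x = 'ab', y = 'ab', z = '' and i = 2:

xy^2z = x + y·y·...·y (2 times) + z
       = 'ab' + 'ab'^2 + ''
       = 'ab' + 'abab' + ''
       = 'ababab'

The pumped string is 'ababab' with length 6.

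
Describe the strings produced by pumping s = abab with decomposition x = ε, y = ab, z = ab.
{xy^i z : i ≥ 0} = {(ab)^(i+1) : i ≥ 0} = {ab, abab, ababab, ...}

With x = ε, y = ab, z = ab: Pumping 'ab' gives strings of alternating a's and b's.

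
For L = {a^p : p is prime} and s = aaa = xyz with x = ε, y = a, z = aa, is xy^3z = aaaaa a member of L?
Yes

xy³z = ε · aaa · aa = aaaaa.
aaaaa has length 5, which is prime, so it is in L.
(A single pumped string landing in L is not a contradiction by itself; a non-regularity proof needs some i for which xy^i z ∉ L, for every admissible decomposition.)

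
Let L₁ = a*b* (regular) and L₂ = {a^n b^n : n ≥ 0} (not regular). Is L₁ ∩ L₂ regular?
No — L₁ ∩ L₂ is not regular.

Every string a^n b^n already lies in a*b*, so L₁ ∩ L₂ = {a^n b^n : n ≥ 0} = L₂ itself, which is the standard non-regular language (pump s = a^p b^p).

Note that the bare facts "L₁ regular, L₂ non-regular" do not settle the question by themselves: the closure of regular languages under ∪, ∩, complement and difference applies only when BOTH operands are regular. With a non-regular operand the result can come out regular or non-regular depending on the specific languages, so one has to work out L₁ ∩ L₂ for this particular pair, as above.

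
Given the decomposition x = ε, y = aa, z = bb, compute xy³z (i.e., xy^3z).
aaaaaabb

Given x = '', y = 'aa', z = 'bb' and i = 3:

xy^3z = x + y·y·...·y (3 times) + z
       = '' + 'aa'^3 + 'bb'
       = '' + 'aaaaaa' + 'bb'
       = 'aaaaaabb'

The pumped string is 'aaaaaabb' with length 8.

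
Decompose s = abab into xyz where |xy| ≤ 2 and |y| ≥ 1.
x = '', y = 'ab', z = 'ab'

For s = abab and p = 2, one valid decomposition is:
- x = '' (length 0)
- y = 'ab' (length 2)
- z = 'ab' (length 2)

Verification:
- xyz = '' + 'ab' + 'ab' = abab ✓
- |xy| = 2 ≤ 2 ✓
- |y| = 2 > 0 ✓

All pumping lemma constraints are satisfied.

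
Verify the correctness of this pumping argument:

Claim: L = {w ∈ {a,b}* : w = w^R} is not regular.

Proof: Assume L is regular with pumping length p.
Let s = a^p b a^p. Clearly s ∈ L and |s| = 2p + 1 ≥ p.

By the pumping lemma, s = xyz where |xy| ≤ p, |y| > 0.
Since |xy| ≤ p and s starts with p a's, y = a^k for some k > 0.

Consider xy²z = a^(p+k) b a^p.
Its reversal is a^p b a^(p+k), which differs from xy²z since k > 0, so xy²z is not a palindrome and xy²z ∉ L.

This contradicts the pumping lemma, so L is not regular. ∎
The proof is correct.

This proof is valid because:
1. s = a^p b a^p is in L and is chosen in terms of p, so |s| ≥ p holds for every p
2. The decomposition analysis is correct: |xy| ≤ p forces y to lie inside the leading a's
3. The contradiction is valid: a^(p+k) b a^p has more a's before the b than after it, so it is not a palindrome
4. The conclusion follows logically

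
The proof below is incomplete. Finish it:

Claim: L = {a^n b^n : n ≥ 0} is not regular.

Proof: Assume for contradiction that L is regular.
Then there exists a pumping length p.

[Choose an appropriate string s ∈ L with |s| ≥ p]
s = a^p b^p

This string is in L (has equal a's and b's) and has length 2p ≥ p.
Any decomposition xyz with |xy| ≤ p means y consists only of a's,
so pumping will unbalance the counts.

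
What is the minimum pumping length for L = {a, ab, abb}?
p = 4

For a finite language L, the pumping lemma holds vacuously if p > max|s| for s ∈ L.

The longest string in L = {a, ab, abb} has length 3.
If p = 4, then no string s ∈ L has |s| ≥ p, so the condition is vacuously true.

The minimum pumping length is p = 4.

Why no smaller p works: for any p ≤ 3, the longest string s ∈ L has |s| = 3 ≥ p, so it would
have to be pumpable; but pumping up (i = 2, 3, ...) produces ever longer strings, which cannot all lie in the
finite language L. So the pumping property fails for every p ≤ 3.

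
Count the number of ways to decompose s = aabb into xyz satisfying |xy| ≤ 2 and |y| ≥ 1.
3

For s = 'aabb' with pumping length p = 2:

Constraints: |xy| ≤ 2, |y| > 0

Valid decompositions (|xy| ≤ p, |y| ≥ 1):
  • x='', y='a', z='abb'
  • x='a', y='a', z='bb'
  • x='', y='aa', z='bb'

Total count: 3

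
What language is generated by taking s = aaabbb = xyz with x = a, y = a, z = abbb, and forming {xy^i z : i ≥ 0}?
{xy^i z : i ≥ 0} = {a^(2+i) b^3 : i ≥ 0} = {aabbb, aaabbb, aaaabbb, ...}

With x = a, y = a, z = abbb: Starting with aaabbb and pumping the second 'a', we get strings with 2+i a's followed by 3 b's for i = 0, 1, 2, ...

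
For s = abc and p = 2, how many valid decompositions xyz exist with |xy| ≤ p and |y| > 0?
3

For s = 'abc' with pumping length p = 2:

Constraints: |xy| ≤ 2, |y| > 0

Valid decompositions (|xy| ≤ p, |y| ≥ 1):
  • x='', y='a', z='bc'
  • x='a', y='b', z='c'
  • x='', y='ab', z='c'

Total count: 3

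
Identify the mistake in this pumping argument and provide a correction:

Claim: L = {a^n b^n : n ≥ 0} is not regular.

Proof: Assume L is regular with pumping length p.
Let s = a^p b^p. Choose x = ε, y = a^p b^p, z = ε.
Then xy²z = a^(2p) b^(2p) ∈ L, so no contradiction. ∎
Error: The decomposition violates |xy| ≤ p. With y = a^p b^p, |xy| = |y| = 2p > p. (The proof also miscomputes xy²z, which would be a^p b^p a^p b^p rather than a^(2p) b^(2p), and it wrongly treats one harmless decomposition as settling the matter — the prover does not get to choose the decomposition.)

Correction: The pumping lemma requires |xy| ≤ p, and the argument must handle every decomposition satisfying |xy| ≤ p, |y| ≥ 1. Since s starts with p a's, any such y consists only of a's, say y = a^k with k ≥ 1. Then xy²z = a^(p+k) b^p has unequal numbers of a's and b's, so xy²z ∉ L — the required contradiction.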